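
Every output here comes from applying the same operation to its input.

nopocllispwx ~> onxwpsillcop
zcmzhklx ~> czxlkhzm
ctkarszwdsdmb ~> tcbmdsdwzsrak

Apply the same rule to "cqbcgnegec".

Rule — reverse the string, then move the last 2 characters to the front (rotate right by 2).
"cqbcgnegec" → "cegengcbqc" → "qccegengcb".
(Check on "nopocllispwx": → "xwpsillcopon" → "onxwpsillcop" ✓)

qccegengcb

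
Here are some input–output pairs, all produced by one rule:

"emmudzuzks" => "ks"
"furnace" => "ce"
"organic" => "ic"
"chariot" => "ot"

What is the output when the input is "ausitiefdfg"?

Rule — keep only the last 2 characters.
Applying that to "ausitiefdfg" gives "fg".

fg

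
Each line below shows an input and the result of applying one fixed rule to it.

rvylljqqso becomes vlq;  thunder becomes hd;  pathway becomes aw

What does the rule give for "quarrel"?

ur

In each case the input is transformed by: keep one character in every 3, starting at position 2 (positions 2nd, 5th, 8th, ...).
On "quarrel" that produces "ur".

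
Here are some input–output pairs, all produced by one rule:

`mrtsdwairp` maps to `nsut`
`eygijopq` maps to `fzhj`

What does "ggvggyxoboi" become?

The transformation: shift every letter 1 place forward in the alphabet (wrapping around), then keep only the first 4 characters.
"ggvggyxoboi" → "hhwhhzypcpj" → "hhwh".
(Check on "eygijopq": → "fzhjkpqr" → "fzhj" ✓)

hhwh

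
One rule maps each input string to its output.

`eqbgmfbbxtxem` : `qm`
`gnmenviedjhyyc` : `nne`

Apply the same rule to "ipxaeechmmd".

In each case the input is transformed by: keep one character in every 3, starting at position 2 (positions 2nd, 5th, 8th, ...), then delete the last 2 characters.
For "ipxaeechmmd", step one produces "pehd"; step two turns that into "pe".

pe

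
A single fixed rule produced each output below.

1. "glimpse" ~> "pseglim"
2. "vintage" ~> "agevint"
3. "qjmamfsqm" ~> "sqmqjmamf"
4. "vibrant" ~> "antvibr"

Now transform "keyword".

ordkeyw

In each case the input is transformed by: move the last 3 characters to the front (rotate right by 3).
For "keyword" the result is "ordkeyw".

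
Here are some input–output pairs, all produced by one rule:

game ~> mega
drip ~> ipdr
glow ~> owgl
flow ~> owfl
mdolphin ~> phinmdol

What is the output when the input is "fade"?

The pattern: swap the front and back halves of the string.
"fade" → "defa".

defa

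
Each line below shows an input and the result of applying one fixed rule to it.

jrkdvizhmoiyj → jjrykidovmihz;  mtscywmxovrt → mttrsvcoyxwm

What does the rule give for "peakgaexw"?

Looking at the pairs, the operation is to take characters alternately from the front and the back (1st, last, 2nd, 2nd-last, ...).
"peakgaexw" → "pwexaekag".

pwexaekag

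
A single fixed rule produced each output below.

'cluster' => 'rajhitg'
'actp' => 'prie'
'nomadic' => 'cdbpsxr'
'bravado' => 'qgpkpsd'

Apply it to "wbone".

Each output is the input with this applied: shift every letter 11 places backward in the alphabet (wrapping around).
For "wbone" the result is "lqdct".

lqdct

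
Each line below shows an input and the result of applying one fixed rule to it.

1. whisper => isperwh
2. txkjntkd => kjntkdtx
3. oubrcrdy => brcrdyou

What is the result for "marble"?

The pattern: move the first 2 characters to the end (rotate left by 2).
So "marble" becomes "rblema".

rblema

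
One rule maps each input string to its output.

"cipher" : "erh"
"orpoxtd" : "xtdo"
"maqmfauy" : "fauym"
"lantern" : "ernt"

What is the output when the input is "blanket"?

ketn

The transformation: delete the first 3 characters, then move the first character to the end.
"blanket" → "nket" → "ketn".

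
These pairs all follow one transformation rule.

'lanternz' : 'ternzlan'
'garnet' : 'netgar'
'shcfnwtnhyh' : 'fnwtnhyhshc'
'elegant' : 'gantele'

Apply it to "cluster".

Each output is the input with this applied: move the first 3 characters to the end (rotate left by 3).
For "cluster" the result is "sterclu".

sterclu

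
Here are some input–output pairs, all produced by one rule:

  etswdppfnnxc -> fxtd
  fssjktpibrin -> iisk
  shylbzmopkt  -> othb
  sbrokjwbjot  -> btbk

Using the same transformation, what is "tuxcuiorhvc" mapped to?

The pattern: keep one character in every 3, starting at position 2 (positions 2nd, 5th, 8th, ...), then move the last 2 characters to the front (rotate right by 2).
On "tuxcuiorhvc": the first step gives "uurc", and the second then gives "rcuu".

rcuu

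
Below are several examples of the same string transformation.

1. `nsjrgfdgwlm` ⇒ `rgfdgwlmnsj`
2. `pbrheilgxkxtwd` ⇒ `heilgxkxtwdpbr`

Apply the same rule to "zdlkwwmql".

kwwmqlzdl

In each case the input is transformed by: move the first 3 characters to the end (rotate left by 3).
Applying that to "zdlkwwmql" gives "kwwmqlzdl".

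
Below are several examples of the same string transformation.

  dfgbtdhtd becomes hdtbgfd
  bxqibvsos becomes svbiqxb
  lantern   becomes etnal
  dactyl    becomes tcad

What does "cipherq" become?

The transformation: delete the last 2 characters, then reverse the string.
Working it through for "cipherq": intermediate "ciphe", final "ehpic".

ehpic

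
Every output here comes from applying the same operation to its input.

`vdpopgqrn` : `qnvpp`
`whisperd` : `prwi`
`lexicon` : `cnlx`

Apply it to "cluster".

trcu

The pattern: keep every other character starting from the first (positions 1st, 3rd, 5th, ...), then move the last 2 characters to the front (rotate right by 2).
"cluster" → "trcu".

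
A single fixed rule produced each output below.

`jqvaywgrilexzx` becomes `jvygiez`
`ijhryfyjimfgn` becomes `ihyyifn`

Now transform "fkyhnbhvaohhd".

What's happening: keep every other character starting from the first (positions 1st, 3rd, 5th, ...).
For "fkyhnbhvaohhd" the result is "fynhahd".

fynhahd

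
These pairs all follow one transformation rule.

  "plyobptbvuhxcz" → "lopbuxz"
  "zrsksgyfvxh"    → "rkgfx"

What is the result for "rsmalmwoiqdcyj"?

Each output is the input with this applied: keep every other character starting from the second (positions 2nd, 4th, 6th, ...).
Applying that to "rsmalmwoiqdcyj" gives "samoqcj".

samoqcj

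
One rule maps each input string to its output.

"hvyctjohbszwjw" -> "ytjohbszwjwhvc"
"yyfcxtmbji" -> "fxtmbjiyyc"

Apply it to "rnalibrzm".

aibrzmrnl

Looking at the pairs, the operation is to move the first 3 characters to the end (rotate left by 3), then swap the first and last characters.
For "rnalibrzm", step one produces "librzmrna"; step two turns that into "aibrzmrnl".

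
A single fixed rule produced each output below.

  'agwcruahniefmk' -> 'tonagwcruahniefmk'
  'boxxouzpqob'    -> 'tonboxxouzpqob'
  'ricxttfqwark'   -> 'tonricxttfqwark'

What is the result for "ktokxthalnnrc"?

The pattern: prepend "ton".
Doing the same to "ktokxthalnnrc": "tonktokxthalnnrc".

tonktokxthalnnrc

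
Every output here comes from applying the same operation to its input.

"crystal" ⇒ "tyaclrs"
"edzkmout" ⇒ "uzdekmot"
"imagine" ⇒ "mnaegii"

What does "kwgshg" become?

Looking at the pairs, the operation is to sort the characters into alphabetical order, then move the last 2 characters to the front (rotate right by 2).
On "kwgshg": the first step gives "gghksw", and the second then gives "swgghk".

swgghk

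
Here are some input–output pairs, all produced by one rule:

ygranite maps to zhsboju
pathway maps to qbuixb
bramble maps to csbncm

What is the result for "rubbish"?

svccjt

Each output is the input with this applied: delete the last character, then shift every letter 1 place forward in the alphabet (wrapping around).
Applying both steps to "rubbish": "rubbis", then "svccjt".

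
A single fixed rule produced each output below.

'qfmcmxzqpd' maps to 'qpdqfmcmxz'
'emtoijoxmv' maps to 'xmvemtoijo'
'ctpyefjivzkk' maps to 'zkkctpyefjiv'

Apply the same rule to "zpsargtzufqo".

fqozpsargtzu

The transformation: move the last 3 characters to the front (rotate right by 3).
So "zpsargtzufqo" becomes "fqozpsargtzu".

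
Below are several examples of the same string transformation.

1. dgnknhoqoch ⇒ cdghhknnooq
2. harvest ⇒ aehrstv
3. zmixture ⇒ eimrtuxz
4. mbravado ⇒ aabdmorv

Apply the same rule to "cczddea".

Looking at the pairs, the operation is to sort the characters into alphabetical order.
Doing the same to "cczddea": "accddez".

accddez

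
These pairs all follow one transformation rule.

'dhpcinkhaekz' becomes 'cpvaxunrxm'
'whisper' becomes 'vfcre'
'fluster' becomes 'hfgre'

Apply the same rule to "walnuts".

yahgf

Each output is the input with this applied: shift every letter 13 places forward in the alphabet (wrapping around) — i.e. ROT13, then delete the first 2 characters.
Working it through for "walnuts": intermediate "jnyahgf", final "yahgf".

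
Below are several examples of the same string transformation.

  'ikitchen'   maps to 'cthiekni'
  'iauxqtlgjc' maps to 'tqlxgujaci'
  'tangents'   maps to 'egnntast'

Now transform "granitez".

intaerzg

Rule — swap the front and back halves of the string, then take characters alternately from the front and the back (1st, last, 2nd, 2nd-last, ...).
For "granitez", step one produces "itezgran"; step two turns that into "intaerzg".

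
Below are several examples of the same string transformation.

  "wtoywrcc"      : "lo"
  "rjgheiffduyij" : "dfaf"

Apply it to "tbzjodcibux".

The rule is to keep one character in every 3, starting at position 3 (positions 3rd, 6th, 9th, ...), then shift every letter 3 places backward in the alphabet (wrapping around).
Working it through for "tbzjodcibux": intermediate "zdb", final "way".

way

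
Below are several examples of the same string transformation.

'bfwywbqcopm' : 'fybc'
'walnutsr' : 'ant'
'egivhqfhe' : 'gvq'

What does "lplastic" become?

pat

Each output is the input with this applied: keep every other character starting from the second (positions 2nd, 4th, 6th, ...), then delete the last character.
Working it through for "lplastic": intermediate "patc", final "pat".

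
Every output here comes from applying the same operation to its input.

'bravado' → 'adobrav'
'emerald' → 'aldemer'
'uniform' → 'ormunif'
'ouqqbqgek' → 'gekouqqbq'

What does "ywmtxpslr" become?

slrywmtxp

Each output is the input with this applied: move the last 3 characters to the front (rotate right by 3).
For "ywmtxpslr" the result is "slrywmtxp".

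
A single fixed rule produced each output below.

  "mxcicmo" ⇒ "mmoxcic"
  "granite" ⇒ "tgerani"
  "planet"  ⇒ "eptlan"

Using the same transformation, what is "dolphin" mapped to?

In each case the input is transformed by: swap the first and last characters, then move the last 2 characters to the front (rotate right by 2).
On "dolphin": the first step gives "nolphid", and the second then gives "idnolph".

idnolph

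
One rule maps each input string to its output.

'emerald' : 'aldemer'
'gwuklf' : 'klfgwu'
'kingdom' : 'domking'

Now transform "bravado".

The pattern: move the last 3 characters to the front (rotate right by 3).
Applying that to "bravado" gives "adobrav".

adobrav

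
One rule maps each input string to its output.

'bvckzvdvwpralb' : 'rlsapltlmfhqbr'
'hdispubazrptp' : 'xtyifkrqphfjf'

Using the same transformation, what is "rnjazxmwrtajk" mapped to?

hdzqpncmhjqza

In each case the input is transformed by: shift every letter 10 places backward in the alphabet (wrapping around).
Doing the same to "rnjazxmwrtajk": "hdzqpncmhjqza".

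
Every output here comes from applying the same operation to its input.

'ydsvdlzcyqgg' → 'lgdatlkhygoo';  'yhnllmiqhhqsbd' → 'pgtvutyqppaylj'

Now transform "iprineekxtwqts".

Looking at the pairs, the operation is to swap each adjacent pair of characters (1↔2, 3↔4, ...), then shift every letter 8 places forward in the alphabet (wrapping around).
"iprineekxtwqts" → "piirenketxqwst" → "xqqzmvsmbfyeab".
(Check on "ydsvdlzcyqgg": → "dyvsldczqygg" → "lgdatlkhygoo" ✓)

xqqzmvsmbfyeab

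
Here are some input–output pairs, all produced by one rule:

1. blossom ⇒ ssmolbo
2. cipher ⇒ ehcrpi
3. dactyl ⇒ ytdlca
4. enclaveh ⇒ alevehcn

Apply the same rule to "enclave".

alevnec

The rule is to move the first 3 characters to the end (rotate left by 3), then swap each adjacent pair of characters (1↔2, 3↔4, ...).
On "enclave": the first step gives "laveenc", and the second then gives "alevnec".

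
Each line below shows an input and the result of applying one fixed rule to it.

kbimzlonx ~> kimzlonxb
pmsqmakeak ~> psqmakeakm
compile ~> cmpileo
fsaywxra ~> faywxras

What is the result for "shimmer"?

simmerh

Looking at the pairs, the operation is to move the first character to the end, then swap the first and last characters.
For "shimmer", step one produces "himmers"; step two turns that into "simmerh".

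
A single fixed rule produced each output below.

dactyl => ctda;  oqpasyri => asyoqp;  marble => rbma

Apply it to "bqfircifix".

rcifbqfi

Rule — delete the last 2 characters, then swap the front and back halves of the string.
"bqfircifix" → "bqfircif" → "rcifbqfi".
(Check on "dactyl": → "dact" → "ctda" ✓)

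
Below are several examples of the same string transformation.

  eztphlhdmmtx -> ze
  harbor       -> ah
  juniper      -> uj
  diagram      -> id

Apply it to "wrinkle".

rw

Rule — swap each adjacent pair of characters (1↔2, 3↔4, ...), then keep only the first 2 characters.
"wrinkle" → "rwnilke" → "rw".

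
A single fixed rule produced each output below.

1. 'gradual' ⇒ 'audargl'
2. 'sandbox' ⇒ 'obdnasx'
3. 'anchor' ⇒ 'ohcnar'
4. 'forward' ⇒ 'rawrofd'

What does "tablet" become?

The rule is to reverse the string, then move the first character to the end.
For "tablet" the result is "elbatt".

elbatt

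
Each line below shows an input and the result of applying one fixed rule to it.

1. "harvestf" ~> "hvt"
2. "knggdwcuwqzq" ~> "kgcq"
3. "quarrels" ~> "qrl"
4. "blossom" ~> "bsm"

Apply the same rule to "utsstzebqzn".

usez

What's happening: keep one character in every 3, starting at position 1 (positions 1st, 4th, 7th, ...).
Doing the same to "utsstzebqzn": "usez".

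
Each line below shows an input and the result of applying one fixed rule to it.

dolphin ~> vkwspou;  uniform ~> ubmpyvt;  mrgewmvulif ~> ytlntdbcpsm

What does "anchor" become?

In each case the input is transformed by: swap each adjacent pair of characters (1↔2, 3↔4, ...), then shift every letter 7 places forward in the alphabet (wrapping around).
"anchor" → "nahcro" → "uhojyv".

uhojyv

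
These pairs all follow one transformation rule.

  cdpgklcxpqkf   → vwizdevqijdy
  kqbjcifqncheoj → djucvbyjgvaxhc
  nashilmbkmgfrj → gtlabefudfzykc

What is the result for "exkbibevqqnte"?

xqdubuxojjgmx

The transformation: shift every letter 7 places backward in the alphabet (wrapping around).
Applying that to "exkbibevqqnte" gives "xqdubuxojjgmx".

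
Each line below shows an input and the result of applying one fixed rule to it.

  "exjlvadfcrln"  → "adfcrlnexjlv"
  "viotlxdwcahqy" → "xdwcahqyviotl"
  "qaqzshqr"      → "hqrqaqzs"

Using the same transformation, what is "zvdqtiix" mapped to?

The transformation: move the first 3 characters to the end (rotate left by 3), then move the first 2 characters to the end (rotate left by 2).
Starting from "zvdqtiix": after the first operation, "qtiixzvd"; after the second, "iixzvdqt".

iixzvdqt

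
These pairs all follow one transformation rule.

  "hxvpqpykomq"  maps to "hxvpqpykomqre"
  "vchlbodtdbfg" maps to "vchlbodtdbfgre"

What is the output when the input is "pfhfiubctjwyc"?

pfhfiubctjwycre

Looking at the pairs, the operation is to append "re".
Doing the same to "pfhfiubctjwyc": "pfhfiubctjwycre".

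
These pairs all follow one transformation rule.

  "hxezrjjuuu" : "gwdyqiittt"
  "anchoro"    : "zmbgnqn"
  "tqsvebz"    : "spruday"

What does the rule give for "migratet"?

lhfqzsds

The pattern: shift every letter 1 place backward in the alphabet (wrapping around).
On "migratet" that produces "lhfqzsds".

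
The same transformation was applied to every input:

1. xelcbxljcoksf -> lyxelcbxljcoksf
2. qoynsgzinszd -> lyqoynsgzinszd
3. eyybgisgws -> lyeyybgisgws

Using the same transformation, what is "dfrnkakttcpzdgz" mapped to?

lydfrnkakttcpzdgz

What's happening: prepend "ly".
So "dfrnkakttcpzdgz" becomes "lydfrnkakttcpzdgz".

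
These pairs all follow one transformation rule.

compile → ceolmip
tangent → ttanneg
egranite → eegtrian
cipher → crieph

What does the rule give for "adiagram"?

Rule — take characters alternately from the front and the back (1st, last, 2nd, 2nd-last, ...).
Doing the same to "adiagram": "amdairag".

amdairag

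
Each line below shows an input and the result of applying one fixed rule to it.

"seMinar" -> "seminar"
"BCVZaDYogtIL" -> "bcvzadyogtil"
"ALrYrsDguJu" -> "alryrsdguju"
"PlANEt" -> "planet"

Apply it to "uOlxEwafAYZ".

The pattern: convert every letter to lowercase.
Applying that to "uOlxEwafAYZ" gives "uolxewafayz".

uolxewafayz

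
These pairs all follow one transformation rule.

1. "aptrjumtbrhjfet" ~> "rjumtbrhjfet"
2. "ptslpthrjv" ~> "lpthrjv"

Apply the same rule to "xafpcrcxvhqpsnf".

In each case the input is transformed by: delete the first 3 characters.
So "xafpcrcxvhqpsnf" becomes "pcrcxvhqpsnf".

pcrcxvhqpsnf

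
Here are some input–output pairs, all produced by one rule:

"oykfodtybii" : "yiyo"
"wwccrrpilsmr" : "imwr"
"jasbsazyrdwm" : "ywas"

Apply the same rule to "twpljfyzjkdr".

zdwj

Looking at the pairs, the operation is to keep one character in every 3, starting at position 2 (positions 2nd, 5th, 8th, ...), then swap the front and back halves of the string.
For "twpljfyzjkdr", step one produces "wjzd"; step two turns that into "zdwj".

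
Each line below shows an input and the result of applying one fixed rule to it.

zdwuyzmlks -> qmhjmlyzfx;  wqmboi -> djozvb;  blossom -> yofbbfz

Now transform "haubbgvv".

The rule is to shift every letter 13 places forward in the alphabet (wrapping around) — i.e. ROT13, then swap each adjacent pair of characters (1↔2, 3↔4, ...).
Starting from "haubbgvv": after the first operation, "unhootii"; after the second, "nuohtoii".

nuohtoii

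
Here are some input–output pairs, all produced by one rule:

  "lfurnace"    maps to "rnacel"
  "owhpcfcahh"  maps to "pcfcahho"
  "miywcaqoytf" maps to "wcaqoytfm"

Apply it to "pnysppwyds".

sppwydsp

Rule — move the first 3 characters to the end (rotate left by 3), then delete the last 2 characters.
Working it through for "pnysppwyds": intermediate "sppwydspny", final "sppwydsp".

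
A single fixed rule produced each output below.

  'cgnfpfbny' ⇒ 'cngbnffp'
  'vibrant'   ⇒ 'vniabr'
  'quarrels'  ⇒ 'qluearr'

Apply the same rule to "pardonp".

pnaord

Rule — delete the last character, then take characters alternately from the front and the back (1st, last, 2nd, 2nd-last, ...).
Applying both steps to "pardonp": "pardon", then "pnaord".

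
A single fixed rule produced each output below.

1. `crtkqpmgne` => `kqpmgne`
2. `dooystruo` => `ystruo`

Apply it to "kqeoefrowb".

The transformation: delete the first 3 characters.
Doing the same to "kqeoefrowb": "oefrowb".

oefrowb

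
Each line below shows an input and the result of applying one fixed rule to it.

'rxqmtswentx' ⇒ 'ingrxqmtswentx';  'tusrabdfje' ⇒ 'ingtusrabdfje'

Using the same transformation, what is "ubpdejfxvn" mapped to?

The pattern: prepend "ing".
For "ubpdejfxvn" the result is "ingubpdejfxvn".

ingubpdejfxvn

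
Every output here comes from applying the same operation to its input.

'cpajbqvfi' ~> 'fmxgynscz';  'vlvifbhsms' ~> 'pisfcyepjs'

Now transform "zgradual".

idoxarxw

What's happening: shift every letter 3 places backward in the alphabet (wrapping around), then swap the first and last characters.
Working it through for "zgradual": intermediate "wdoxarxi", final "idoxarxw".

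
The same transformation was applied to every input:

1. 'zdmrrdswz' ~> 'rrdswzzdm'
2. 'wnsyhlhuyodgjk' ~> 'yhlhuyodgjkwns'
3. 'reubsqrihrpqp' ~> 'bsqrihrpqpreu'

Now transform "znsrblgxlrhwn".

Each output is the input with this applied: move the first 3 characters to the end (rotate left by 3).
So "znsrblgxlrhwn" becomes "rblgxlrhwnzns".

rblgxlrhwnzns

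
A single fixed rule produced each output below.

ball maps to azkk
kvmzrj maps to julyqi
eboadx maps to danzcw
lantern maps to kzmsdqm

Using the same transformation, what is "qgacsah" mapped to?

pfzbrzg

The transformation: shift every letter 1 place backward in the alphabet (wrapping around).
So "qgacsah" becomes "pfzbrzg".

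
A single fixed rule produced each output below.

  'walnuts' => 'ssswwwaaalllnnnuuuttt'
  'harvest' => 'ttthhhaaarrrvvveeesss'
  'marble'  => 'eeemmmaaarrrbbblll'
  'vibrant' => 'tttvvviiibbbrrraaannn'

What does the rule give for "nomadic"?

What's happening: repeat every character 3 times, then move the last 3 characters to the front (rotate right by 3).
Doing the same to "nomadic": "cccnnnooommmaaadddiii".

cccnnnooommmaaadddiii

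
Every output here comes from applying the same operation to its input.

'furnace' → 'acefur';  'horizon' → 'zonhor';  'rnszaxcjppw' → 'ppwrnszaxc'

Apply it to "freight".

ghtfre

The rule is to move the last 3 characters to the front (rotate right by 3), then delete the last character.
Applying both steps to "freight": "ghtfrei", then "ghtfre".
(Check on "rnszaxcjppw": → "ppwrnszaxcj" → "ppwrnszaxc" ✓)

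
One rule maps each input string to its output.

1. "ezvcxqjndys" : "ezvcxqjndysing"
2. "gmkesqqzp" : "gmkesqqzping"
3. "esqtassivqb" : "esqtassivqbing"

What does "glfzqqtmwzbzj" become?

glfzqqtmwzbzjing

The pattern: append "ing".
So "glfzqqtmwzbzj" becomes "glfzqqtmwzbzjing".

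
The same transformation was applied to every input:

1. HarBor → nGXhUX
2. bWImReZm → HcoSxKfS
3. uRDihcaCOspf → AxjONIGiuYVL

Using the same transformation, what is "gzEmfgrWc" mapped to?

MFkSLMXcI

The transformation: shift every letter 6 places forward in the alphabet (wrapping around), then flip the case of every letter.
For "gzEmfgrWc", step one produces "mfKslmxCi"; step two turns that into "MFkSLMXcI".
(Check on "bWImReZm": → "hCOsXkFs" → "HcoSxKfS" ✓)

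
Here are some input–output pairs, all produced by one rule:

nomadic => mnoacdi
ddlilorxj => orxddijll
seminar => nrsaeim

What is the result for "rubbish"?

rsubbhi

The rule is to sort the characters into alphabetical order, then move the last 3 characters to the front (rotate right by 3).
Working it through for "rubbish": intermediate "bbhirsu", final "rsubbhi".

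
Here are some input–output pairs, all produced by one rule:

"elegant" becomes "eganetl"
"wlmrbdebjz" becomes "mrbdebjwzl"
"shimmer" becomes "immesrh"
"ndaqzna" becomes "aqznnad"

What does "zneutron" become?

Looking at the pairs, the operation is to swap the first and last characters, then move the first 2 characters to the end (rotate left by 2).
On "zneutron": the first step gives "nneutroz", and the second then gives "eutroznn".

eutroznn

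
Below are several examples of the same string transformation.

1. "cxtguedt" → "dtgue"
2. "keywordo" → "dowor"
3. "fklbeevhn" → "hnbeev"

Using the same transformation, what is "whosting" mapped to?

ngsti

The pattern: delete the first 3 characters, then move the last 2 characters to the front (rotate right by 2).
Doing the same to "whosting": "ngsti".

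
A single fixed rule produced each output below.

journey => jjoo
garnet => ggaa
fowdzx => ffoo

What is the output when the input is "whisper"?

wwhh

The rule is to double every character, then keep only the first 4 characters.
Starting from "whisper": after the first operation, "wwhhiissppeerr"; after the second, "wwhh".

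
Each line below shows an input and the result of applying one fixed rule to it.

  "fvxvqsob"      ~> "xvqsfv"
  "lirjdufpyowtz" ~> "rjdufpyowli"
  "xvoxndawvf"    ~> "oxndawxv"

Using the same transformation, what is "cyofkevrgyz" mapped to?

ofkevrgcy

The transformation: delete the last 2 characters, then move the first 2 characters to the end (rotate left by 2).
For "cyofkevrgyz", step one produces "cyofkevrg"; step two turns that into "ofkevrgcy".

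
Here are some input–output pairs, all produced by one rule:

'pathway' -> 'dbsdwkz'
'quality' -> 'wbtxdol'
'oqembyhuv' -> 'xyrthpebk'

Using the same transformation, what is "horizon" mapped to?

The rule is to shift every letter 3 places forward in the alphabet (wrapping around), then move the last 2 characters to the front (rotate right by 2).
Applying both steps to "horizon": "krulcrq", then "rqkrulc".
(Check on "oqembyhuv": → "rthpebkxy" → "xyrthpebk" ✓)

rqkrulc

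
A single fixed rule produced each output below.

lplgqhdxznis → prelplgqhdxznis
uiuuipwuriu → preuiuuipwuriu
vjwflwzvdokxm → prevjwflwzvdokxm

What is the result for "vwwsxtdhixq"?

prevwwsxtdhixq

The transformation: prepend "pre".
So "vwwsxtdhixq" becomes "prevwwsxtdhixq".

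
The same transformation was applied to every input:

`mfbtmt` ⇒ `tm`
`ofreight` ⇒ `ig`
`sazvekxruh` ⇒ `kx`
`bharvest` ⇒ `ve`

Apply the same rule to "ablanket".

In each case the input is transformed by: swap the front and back halves of the string, then keep only the first 2 characters.
"ablanket" → "nketabla" → "nk".

nk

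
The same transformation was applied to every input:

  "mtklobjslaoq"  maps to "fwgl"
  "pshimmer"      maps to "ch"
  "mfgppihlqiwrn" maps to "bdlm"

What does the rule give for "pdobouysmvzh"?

Each output is the input with this applied: shift every letter 5 places backward in the alphabet (wrapping around), then keep one character in every 3, starting at position 3 (positions 3rd, 6th, 9th, ...).
On "pdobouysmvzh": the first step gives "kyjwjptnhquc", and the second then gives "jphc".

jphc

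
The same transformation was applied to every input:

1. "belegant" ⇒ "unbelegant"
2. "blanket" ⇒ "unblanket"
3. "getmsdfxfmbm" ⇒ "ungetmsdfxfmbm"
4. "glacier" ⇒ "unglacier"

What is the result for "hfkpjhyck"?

The rule is to prepend "un".
Doing the same to "hfkpjhyck": "unhfkpjhyck".

unhfkpjhyck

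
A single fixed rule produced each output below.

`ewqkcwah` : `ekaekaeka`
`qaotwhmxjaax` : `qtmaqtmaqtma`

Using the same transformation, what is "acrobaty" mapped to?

aotaotaot

Each output is the input with this applied: keep one character in every 3, starting at position 1 (positions 1st, 4th, 7th, ...), then write the whole string 3 times in a row.
Starting from "acrobaty": after the first operation, "aot"; after the second, "aotaotaot".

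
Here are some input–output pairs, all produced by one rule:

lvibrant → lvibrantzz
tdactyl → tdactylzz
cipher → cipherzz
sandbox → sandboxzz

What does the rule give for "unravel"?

What's happening: append "zz".
"unravel" → "unravelzz".

unravelzz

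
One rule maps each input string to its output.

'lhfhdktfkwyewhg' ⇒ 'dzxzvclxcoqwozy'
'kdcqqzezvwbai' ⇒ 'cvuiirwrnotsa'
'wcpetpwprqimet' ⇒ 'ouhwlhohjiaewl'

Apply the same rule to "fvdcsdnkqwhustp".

Each output is the input with this applied: shift every letter 8 places backward in the alphabet (wrapping around).
"fvdcsdnkqwhustp" → "xnvukvfciozmklh".

xnvukvfciozmklh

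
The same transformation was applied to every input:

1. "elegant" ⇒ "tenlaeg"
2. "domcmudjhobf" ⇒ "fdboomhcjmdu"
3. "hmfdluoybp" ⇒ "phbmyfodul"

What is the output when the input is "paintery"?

The pattern: take characters alternately from the front and the back (1st, last, 2nd, 2nd-last, ...), then swap each adjacent pair of characters (1↔2, 3↔4, ...).
"paintery" → "pyarient" → "ypraeitn".

ypraeitn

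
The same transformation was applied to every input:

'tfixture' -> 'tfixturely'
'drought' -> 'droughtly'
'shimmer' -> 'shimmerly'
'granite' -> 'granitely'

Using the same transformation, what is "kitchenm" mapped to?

kitchenmly

Rule — append "ly".
So "kitchenm" becomes "kitchenmly".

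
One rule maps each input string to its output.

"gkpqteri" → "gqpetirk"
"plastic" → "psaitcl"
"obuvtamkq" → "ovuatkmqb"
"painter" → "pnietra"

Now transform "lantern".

ltnrena

The transformation: swap each adjacent pair of characters (1↔2, 3↔4, ...), then move the first character to the end.
On "lantern": the first step gives "altnren", and the second then gives "ltnrena".
(Check on "obuvtamkq": → "bovuatkmq" → "ovuatkmqb" ✓)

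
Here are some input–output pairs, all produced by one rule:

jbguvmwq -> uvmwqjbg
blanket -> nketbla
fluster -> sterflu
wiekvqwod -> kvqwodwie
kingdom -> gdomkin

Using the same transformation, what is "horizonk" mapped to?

izonkhor

What's happening: move the first 3 characters to the end (rotate left by 3).
So "horizonk" becomes "izonkhor".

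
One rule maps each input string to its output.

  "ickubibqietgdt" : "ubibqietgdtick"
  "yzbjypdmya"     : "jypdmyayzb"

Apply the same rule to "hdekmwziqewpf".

The pattern: move the first 3 characters to the end (rotate left by 3).
For "hdekmwziqewpf" the result is "kmwziqewpfhde".

kmwziqewpfhde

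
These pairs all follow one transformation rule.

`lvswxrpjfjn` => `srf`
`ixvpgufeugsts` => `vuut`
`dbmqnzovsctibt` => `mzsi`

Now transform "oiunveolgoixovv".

In each case the input is transformed by: keep one character in every 3, starting at position 3 (positions 3rd, 6th, 9th, ...).
On "oiunveolgoixovv" that produces "uegxv".

uegxv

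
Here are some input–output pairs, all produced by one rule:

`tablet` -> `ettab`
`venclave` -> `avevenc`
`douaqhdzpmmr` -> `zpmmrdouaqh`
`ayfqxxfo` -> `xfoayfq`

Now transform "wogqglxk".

lxkwogq

The pattern: swap the front and back halves of the string, then delete the first character.
"wogqglxk" → "glxkwogq" → "lxkwogq".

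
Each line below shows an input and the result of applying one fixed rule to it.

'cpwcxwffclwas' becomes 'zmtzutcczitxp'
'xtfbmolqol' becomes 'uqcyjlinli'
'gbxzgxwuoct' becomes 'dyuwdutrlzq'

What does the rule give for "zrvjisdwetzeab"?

wosgfpatbqwbxy

The pattern: shift every letter 3 places backward in the alphabet (wrapping around).
On "zrvjisdwetzeab" that produces "wosgfpatbqwbxy".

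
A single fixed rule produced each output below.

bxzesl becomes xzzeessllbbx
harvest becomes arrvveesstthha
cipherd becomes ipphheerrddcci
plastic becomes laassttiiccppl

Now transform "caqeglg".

Each output is the input with this applied: double every character, then move the first 3 characters to the end (rotate left by 3).
Applying that to "caqeglg" gives "aqqeeggllggcca".

aqqeeggllggcca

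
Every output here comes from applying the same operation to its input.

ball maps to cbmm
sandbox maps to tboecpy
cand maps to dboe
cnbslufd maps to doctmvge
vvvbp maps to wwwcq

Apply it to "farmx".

gbsny

In each case the input is transformed by: shift every letter 1 place forward in the alphabet (wrapping around).
On "farmx" that produces "gbsny".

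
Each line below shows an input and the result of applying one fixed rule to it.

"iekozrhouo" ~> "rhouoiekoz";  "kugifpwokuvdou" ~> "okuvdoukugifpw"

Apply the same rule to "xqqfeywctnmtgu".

ctnmtguxqqfeyw

Each output is the input with this applied: swap the front and back halves of the string.
For "xqqfeywctnmtgu" the result is "ctnmtguxqqfeyw".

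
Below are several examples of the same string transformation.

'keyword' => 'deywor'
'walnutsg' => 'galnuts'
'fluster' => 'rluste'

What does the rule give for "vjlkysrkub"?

The pattern: swap the first and last characters, then delete the last character.
For "vjlkysrkub", step one produces "bjlkysrkuv"; step two turns that into "bjlkysrku".

bjlkysrku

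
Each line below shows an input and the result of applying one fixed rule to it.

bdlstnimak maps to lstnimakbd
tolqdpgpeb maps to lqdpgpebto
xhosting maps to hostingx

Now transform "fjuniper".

juniperf

What's happening: move the last 3 characters to the front (rotate right by 3), then swap the front and back halves of the string.
On "fjuniper": the first step gives "perfjuni", and the second then gives "juniperf".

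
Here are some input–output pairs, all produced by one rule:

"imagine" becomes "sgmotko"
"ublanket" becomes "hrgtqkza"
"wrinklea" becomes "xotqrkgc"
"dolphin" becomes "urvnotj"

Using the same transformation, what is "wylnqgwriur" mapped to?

ertwmcxoaxc

The rule is to move the first character to the end, then shift every letter 6 places forward in the alphabet (wrapping around).
Doing the same to "wylnqgwriur": "ertwmcxoaxc".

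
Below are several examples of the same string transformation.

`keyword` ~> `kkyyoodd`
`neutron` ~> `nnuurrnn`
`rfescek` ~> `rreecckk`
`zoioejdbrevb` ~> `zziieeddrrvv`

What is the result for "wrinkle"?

Looking at the pairs, the operation is to keep every other character starting from the first (positions 1st, 3rd, 5th, ...), then double every character.
For "wrinkle", step one produces "wike"; step two turns that into "wwiikkee".

wwiikkee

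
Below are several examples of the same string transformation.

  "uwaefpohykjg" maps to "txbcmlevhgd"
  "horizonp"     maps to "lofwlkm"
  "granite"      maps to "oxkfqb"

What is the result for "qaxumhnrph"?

Each output is the input with this applied: shift every letter 3 places backward in the alphabet (wrapping around), then delete the first character.
For "qaxumhnrph" the result is "xurjekome".
(Check on "horizonp": → "elofwlkm" → "lofwlkm" ✓)

xurjekome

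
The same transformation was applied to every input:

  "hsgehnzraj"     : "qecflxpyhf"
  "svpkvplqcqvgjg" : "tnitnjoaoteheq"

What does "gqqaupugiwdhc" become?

ooysnsegubfae

What's happening: shift every letter 2 places backward in the alphabet (wrapping around), then move the first character to the end.
For "gqqaupugiwdhc", step one produces "eooysnsegubfa"; step two turns that into "ooysnsegubfae".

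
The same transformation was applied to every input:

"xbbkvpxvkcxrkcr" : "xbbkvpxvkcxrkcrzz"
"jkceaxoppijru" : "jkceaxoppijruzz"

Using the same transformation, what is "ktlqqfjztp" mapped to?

Each output is the input with this applied: append "zz".
Applying that to "ktlqqfjztp" gives "ktlqqfjztpzz".

ktlqqfjztpzz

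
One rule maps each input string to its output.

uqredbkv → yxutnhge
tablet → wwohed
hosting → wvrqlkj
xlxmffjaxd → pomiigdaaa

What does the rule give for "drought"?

The rule is to shift every letter 3 places forward in the alphabet (wrapping around), then sort the characters into reverse alphabetical order.
So "drought" becomes "xwurkjg".

xwurkjg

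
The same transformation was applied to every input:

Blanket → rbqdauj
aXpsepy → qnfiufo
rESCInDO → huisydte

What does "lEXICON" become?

Each output is the input with this applied: shift every letter 10 places backward in the alphabet (wrapping around), then convert every letter to lowercase.
Doing the same to "lEXICON": "bunysed".

bunysed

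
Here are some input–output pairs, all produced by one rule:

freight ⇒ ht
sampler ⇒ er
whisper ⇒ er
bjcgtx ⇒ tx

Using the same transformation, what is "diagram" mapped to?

In each case the input is transformed by: keep only the last 2 characters.
Doing the same to "diagram": "am".

am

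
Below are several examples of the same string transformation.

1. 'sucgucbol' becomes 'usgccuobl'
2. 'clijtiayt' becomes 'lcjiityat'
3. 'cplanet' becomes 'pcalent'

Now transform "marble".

Looking at the pairs, the operation is to swap each adjacent pair of characters (1↔2, 3↔4, ...).
Doing the same to "marble": "ambrel".

ambrel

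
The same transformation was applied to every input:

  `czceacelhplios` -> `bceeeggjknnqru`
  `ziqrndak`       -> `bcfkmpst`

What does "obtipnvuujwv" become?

dklpqrvwwxxy

What's happening: shift every letter 2 places forward in the alphabet (wrapping around), then sort the characters into alphabetical order.
Applying both steps to "obtipnvuujwv": "qdvkrpxwwlyx", then "dklpqrvwwxxy".
(Check on "czceacelhplios": → "ebegcegnjrnkqu" → "bceeeggjknnqru" ✓)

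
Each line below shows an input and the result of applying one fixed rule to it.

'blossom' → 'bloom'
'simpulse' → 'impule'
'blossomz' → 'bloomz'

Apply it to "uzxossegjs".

Looking at the pairs, the operation is to remove every "s".
So "uzxossegjs" becomes "uzxoegj".

uzxoegj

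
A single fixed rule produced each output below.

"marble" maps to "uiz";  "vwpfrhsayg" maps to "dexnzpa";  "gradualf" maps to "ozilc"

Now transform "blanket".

jtiv

The rule is to shift every letter 8 places forward in the alphabet (wrapping around), then delete the last 3 characters.
Working it through for "blanket": intermediate "jtivsmb", final "jtiv".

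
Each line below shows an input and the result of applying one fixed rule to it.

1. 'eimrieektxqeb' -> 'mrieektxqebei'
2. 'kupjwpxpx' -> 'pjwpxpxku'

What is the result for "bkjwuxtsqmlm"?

Each output is the input with this applied: move the first 2 characters to the end (rotate left by 2).
So "bkjwuxtsqmlm" becomes "jwuxtsqmlmbk".

jwuxtsqmlmbk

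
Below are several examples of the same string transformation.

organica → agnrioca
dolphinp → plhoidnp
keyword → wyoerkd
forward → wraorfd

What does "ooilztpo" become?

lizotopo

What's happening: move the first 3 characters to the end (rotate left by 3), then take characters alternately from the front and the back (1st, last, 2nd, 2nd-last, ...).
On "ooilztpo" that produces "lizotopo".
(Check on "forward": → "wardfor" → "wraorfd" ✓)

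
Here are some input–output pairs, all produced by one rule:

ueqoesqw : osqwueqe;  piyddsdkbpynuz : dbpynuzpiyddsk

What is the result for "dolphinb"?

Looking at the pairs, the operation is to swap the front and back halves of the string, then swap the first and last characters.
Doing the same to "dolphinb": "pinbdolh".

pinbdolh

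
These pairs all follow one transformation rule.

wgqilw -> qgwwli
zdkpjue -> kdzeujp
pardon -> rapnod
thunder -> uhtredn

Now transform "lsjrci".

In each case the input is transformed by: reverse the string, then move the last 3 characters to the front (rotate right by 3).
"lsjrci" → "jslicr".
(Check on "thunder": → "rednuht" → "uhtredn" ✓)

jslicr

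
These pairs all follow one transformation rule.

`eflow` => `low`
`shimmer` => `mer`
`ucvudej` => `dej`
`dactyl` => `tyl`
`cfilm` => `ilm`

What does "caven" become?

The rule is to keep only the last 3 characters.
Applying that to "caven" gives "ven".

ven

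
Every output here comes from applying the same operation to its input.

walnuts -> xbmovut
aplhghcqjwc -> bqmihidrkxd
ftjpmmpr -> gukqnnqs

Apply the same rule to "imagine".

What's happening: shift every letter 1 place forward in the alphabet (wrapping around).
For "imagine" the result is "jnbhjof".

jnbhjof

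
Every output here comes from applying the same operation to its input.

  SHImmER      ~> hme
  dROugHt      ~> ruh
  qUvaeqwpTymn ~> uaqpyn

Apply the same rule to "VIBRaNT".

irn

The rule is to keep every other character starting from the second (positions 2nd, 4th, 6th, ...), then convert every letter to lowercase.
"VIBRaNT" → "IRN" → "irn".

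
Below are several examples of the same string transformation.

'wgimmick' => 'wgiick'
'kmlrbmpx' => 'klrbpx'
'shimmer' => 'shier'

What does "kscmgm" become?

Rule — remove every "m".
So "kscmgm" becomes "kscg".

kscg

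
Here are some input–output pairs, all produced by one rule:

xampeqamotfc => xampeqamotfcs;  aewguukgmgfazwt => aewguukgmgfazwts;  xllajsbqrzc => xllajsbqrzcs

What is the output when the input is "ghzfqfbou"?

ghzfqfbous

The rule is to append "s".
Applying that to "ghzfqfbou" gives "ghzfqfbous".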